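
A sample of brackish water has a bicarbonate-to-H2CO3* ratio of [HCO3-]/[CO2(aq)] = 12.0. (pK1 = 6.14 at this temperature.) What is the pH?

From K1 = [H⁺][HCO3-]/[CO2(aq)]:  pH = pK1 + log₁₀([HCO3-]/[CO2(aq)])
log₁₀(12.0) = +1.079
pH = 6.14 + (+1.079) = 7.22

pH = 7.22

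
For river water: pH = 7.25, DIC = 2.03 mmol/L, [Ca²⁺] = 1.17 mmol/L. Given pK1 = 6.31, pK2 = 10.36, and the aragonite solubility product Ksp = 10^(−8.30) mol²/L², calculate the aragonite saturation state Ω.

α₂ = 1 / (1 + [H⁺]/K2 + [H⁺]²/(K1K2)) = 1 / (1 + 10^+3.11 + 10^+2.17)
   = 1 / (1 + 1288.2 + 147.91) = 1/1437.2 = 0.0006958
[CO3²⁻] = α₂ × DIC = 0.0006958 × 2.03 = 0.001413 mmol/L = 1.413 μmol/L
Ksp = 10^(−8.30) = 5.012×10^-9
Ω = [Ca²⁺][CO3²⁻]/Ksp = (1.17×10^-3)(1.413×10^-6) / 5.012×10^-9 = 0.330

Ω = 0.330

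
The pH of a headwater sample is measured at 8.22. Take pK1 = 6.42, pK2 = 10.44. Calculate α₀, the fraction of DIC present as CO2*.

α₀ = 0.0155

α₀ = 1 / (1 + K1/[H⁺] + K1K2/[H⁺]²) = 1 / (1 + 10^+1.80 + 10^-0.42)
   = 1 / (1 + 63.096 + 0.38019) = 1/64.476 = 0.01551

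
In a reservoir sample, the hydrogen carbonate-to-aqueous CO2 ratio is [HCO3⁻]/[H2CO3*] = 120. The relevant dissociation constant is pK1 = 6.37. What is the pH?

pH = 8.45

From K1 = [H⁺][HCO3⁻]/[H2CO3*]:  pH = pK1 + log₁₀([HCO3⁻]/[H2CO3*])
log₁₀(120) = +2.079
pH = 6.37 + (+2.079) = 8.45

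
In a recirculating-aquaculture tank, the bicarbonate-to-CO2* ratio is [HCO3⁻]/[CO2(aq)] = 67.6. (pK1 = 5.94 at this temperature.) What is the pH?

pH = 7.77

From K1 = [H⁺][HCO3⁻]/[CO2(aq)]:  pH = pK1 + log₁₀([HCO3⁻]/[CO2(aq)])
log₁₀(67.6) = +1.830
pH = 5.94 + (+1.830) = 7.77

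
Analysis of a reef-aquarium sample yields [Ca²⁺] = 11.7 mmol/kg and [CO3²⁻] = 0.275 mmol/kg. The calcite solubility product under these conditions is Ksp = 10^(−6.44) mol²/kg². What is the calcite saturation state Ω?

Ksp = 10^(−6.44) = 3.631×10^-7
Ω = [Ca²⁺][CO3²⁻]/Ksp = (11.7×10^-3)(0.275×10^-3) / 3.631×10^-7 = 8.86

Ω = 8.86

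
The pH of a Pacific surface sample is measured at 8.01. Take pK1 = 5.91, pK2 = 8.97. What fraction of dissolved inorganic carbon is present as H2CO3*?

α₀ = 0.00711

α₀ = 1 / (1 + K1/[H⁺] + K1K2/[H⁺]²) = 1 / (1 + 10^+2.10 + 10^+1.14)
   = 1 / (1 + 125.89 + 13.804) = 1/140.70 = 0.007108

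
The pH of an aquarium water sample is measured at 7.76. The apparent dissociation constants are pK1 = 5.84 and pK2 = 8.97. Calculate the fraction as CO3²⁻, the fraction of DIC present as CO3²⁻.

α₂ = 0.0574

α₂ = 1 / (1 + [H⁺]/K2 + [H⁺]²/(K1K2)) = 1 / (1 + 10^+1.21 + 10^-0.71)
   = 1 / (1 + 16.218 + 0.19498) = 1/17.413 = 0.05743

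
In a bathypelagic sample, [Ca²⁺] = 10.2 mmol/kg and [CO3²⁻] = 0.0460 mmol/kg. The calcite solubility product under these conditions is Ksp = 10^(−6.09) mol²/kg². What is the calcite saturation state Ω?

Ksp = 10^(−6.09) = 8.128×10^-7
Ω = [Ca²⁺][CO3²⁻]/Ksp = (10.2×10^-3)(0.0460×10^-3) / 8.128×10^-7 = 0.577

Ω = 0.577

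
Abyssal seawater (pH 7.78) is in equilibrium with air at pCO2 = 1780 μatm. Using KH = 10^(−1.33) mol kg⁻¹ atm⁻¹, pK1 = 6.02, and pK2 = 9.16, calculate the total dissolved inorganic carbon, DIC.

[CO2*] = KH · pCO2 = 10^(−1.33) × 1780×10^-6 = 8.326×10^-5 mol/kg
α₀ = 1/(1 + K1/[H⁺] + K1K2/[H⁺]²) = 1/(1 + 10^+1.76 + 10^+0.38) = 0.01641
DIC = [CO2*]/α₀ = 8.326×10^-5 / 0.01641 = 5.07 mmol/kg

DIC = 5.07 mmol/kg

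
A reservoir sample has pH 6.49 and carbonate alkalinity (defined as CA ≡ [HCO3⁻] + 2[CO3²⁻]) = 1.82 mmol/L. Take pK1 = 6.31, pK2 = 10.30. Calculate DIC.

CA = [HCO3⁻] + 2[CO3²⁻] = (α₁ + 2α₂)·DIC
At pH 6.49: [H⁺]/K1 = 10^-0.18 = 0.66069, K2/[H⁺] = 10^-3.81 = 0.00015488
α₁ = 1/(1 + 0.66069 + 0.00015488) = 1/1.6608 = 0.6021; α₂ = α₁·K2/[H⁺] = 9.325×10^-5
α₁ + 2α₂ = 0.6023
DIC = CA / (α₁ + 2α₂) = 1.82 / 0.6023 = 3.02 mmol/L

DIC = 3.02 mmol/L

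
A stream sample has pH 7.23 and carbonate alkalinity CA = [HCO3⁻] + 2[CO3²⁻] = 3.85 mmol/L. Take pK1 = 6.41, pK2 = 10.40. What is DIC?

CA = [HCO3⁻] + 2[CO3²⁻] = (α₁ + 2α₂)·DIC
At pH 7.23: [H⁺]/K1 = 10^-0.82 = 0.15136, K2/[H⁺] = 10^-3.17 = 0.00067608
α₁ = 1/(1 + 0.15136 + 0.00067608) = 1/1.1520 = 0.8680; α₂ = α₁·K2/[H⁺] = 0.0005869
α₁ + 2α₂ = 0.8692
DIC = CA / (α₁ + 2α₂) = 3.85 / 0.8692 = 4.43 mmol/L

DIC = 4.43 mmol/L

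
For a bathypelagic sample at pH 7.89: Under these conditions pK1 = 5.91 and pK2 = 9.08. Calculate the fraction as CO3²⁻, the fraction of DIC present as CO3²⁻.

α₂ = 0.0601

α₂ = 1 / (1 + [H⁺]/K2 + [H⁺]²/(K1K2)) = 1 / (1 + 10^+1.19 + 10^-0.79)
   = 1 / (1 + 15.488 + 0.16218) = 1/16.650 = 0.06006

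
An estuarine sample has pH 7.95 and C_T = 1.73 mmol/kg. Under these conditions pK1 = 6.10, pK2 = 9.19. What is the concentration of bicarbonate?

α₁ = 1 / (1 + [H⁺]/K1 + K2/[H⁺]) = 1 / (1 + 10^-1.85 + 10^-1.24)
   = 1 / (1 + 0.014125 + 0.057544) = 1/1.0717 = 0.9331
[HCO3⁻] = α₁ × DIC = 0.9331 × 1.73 = 1.61 mmol/kg

[HCO3⁻] = 1.61 mmol/kg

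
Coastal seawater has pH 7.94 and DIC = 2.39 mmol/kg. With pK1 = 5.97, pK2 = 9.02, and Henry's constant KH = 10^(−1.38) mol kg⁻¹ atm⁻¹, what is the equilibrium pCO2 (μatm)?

pCO2 = 562 μatm

α₀ = 1 / (1 + K1/[H⁺] + K1K2/[H⁺]²) = 1 / (1 + 10^+1.97 + 10^+0.89)
   = 1 / (1 + 93.325 + 7.7625) = 1/102.09 = 0.009795
[CO2*] = α₀ × DIC = 0.009795 × 2.39 = 0.02341 mmol/kg
pCO2 = [CO2*]/KH = 2.341×10^-5 / 4.169×10^-2 = 562 μatm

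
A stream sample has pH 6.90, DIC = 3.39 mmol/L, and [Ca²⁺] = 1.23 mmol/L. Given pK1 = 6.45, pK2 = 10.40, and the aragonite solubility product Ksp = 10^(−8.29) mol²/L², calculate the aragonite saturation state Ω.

Ω = 0.190

α₂ = 1 / (1 + [H⁺]/K2 + [H⁺]²/(K1K2)) = 1 / (1 + 10^+3.50 + 10^+3.05)
   = 1 / (1 + 3162.3 + 1122.0) = 1/4285.3 = 0.0002334
[CO3²⁻] = α₂ × DIC = 0.0002334 × 3.39 = 0.0007911 mmol/L = 0.7911 μmol/L
Ksp = 10^(−8.29) = 5.129×10^-9
Ω = [Ca²⁺][CO3²⁻]/Ksp = (1.23×10^-3)(7.911×10^-7) / 5.129×10^-9 = 0.190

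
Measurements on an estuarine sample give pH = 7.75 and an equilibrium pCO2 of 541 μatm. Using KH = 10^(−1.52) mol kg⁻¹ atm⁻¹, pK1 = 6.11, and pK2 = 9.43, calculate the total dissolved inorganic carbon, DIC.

[CO2*] = KH · pCO2 = 10^(−1.52) × 541×10^-6 = 1.634×10^-5 mol/kg
α₀ = 1/(1 + K1/[H⁺] + K1K2/[H⁺]²) = 1/(1 + 10^+1.64 + 10^-0.04) = 0.02195
DIC = [CO2*]/α₀ = 1.634×10^-5 / 0.02195 = 0.744 mmol/kg

DIC = 0.744 mmol/kg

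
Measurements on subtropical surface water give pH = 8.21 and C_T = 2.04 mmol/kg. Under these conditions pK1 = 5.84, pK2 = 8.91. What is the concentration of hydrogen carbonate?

[HCO3⁻] = 1.69 mmol/kg

α₁ = 1 / (1 + [H⁺]/K1 + K2/[H⁺]) = 1 / (1 + 10^-2.37 + 10^-0.70)
   = 1 / (1 + 0.0042658 + 0.19953) = 1/1.2038 = 0.8307
[HCO3⁻] = α₁ × DIC = 0.8307 × 2.04 = 1.69 mmol/kg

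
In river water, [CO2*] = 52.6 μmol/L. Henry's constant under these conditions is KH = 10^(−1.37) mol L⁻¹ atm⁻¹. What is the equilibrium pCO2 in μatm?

KH = 10^(−1.37) = 4.266×10^-2 mol L⁻¹ atm⁻¹
pCO2 = [CO2*]/KH = 52.6×10^-6 / 4.266×10^-2 = 1.23×10^-3 atm = 1230 μatm

pCO2 = 1230 μatm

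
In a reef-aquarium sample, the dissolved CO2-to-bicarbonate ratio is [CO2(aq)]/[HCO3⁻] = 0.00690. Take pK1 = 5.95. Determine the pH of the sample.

pH = 8.11

From K1 = [H⁺][HCO3⁻]/[CO2(aq)]:  pH = pK1 − log₁₀([CO2(aq)]/[HCO3⁻])
log₁₀(0.00690) = -2.161
pH = 5.95 − (-2.161) = 8.11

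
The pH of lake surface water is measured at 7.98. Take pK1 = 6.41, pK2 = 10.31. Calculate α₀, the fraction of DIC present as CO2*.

α₀ = 1 / (1 + K1/[H⁺] + K1K2/[H⁺]²) = 1 / (1 + 10^+1.57 + 10^-0.76)
   = 1 / (1 + 37.154 + 0.17378) = 1/38.327 = 0.02609

α₀ = 0.0261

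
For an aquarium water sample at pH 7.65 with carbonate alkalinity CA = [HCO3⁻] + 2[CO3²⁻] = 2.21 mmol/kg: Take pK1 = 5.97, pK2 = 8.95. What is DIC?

DIC = 2.15 mmol/kg

CA = [HCO3⁻] + 2[CO3²⁻] = (α₁ + 2α₂)·DIC
At pH 7.65: [H⁺]/K1 = 10^-1.68 = 0.020893, K2/[H⁺] = 10^-1.30 = 0.050119
α₁ = 1/(1 + 0.020893 + 0.050119) = 1/1.0710 = 0.9337; α₂ = α₁·K2/[H⁺] = 0.04680
α₁ + 2α₂ = 1.0273
DIC = CA / (α₁ + 2α₂) = 2.21 / 1.0273 = 2.15 mmol/kg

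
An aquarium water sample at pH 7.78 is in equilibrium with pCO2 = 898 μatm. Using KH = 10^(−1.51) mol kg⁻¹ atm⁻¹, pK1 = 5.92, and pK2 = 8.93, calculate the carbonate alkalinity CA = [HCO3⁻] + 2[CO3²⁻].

[CO2*] = KH · pCO2 = 10^(−1.51) × 898×10^-6 = 2.775×10^-5 mol/kg
α₀ = 1/(1 + K1/[H⁺] + K1K2/[H⁺]²) = 1/(1 + 10^+1.86 + 10^+0.71) = 0.01273
DIC = [CO2*]/α₀ = 2.775×10^-5 / 0.01273 = 2.180 mmol/kg
CA = (α₁ + 2α₂)·DIC = (0.9220 + 2×0.06527) × 2.180 = 2.30 mmol/kg

CA = 2.30 mmol/kg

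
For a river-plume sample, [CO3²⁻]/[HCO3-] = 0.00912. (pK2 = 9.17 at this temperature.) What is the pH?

pH = 7.13

From K2 = [H⁺][CO3²⁻]/[HCO3-]:  pH = pK2 + log₁₀([CO3²⁻]/[HCO3-])
log₁₀(0.00912) = -2.040
pH = 9.17 + (-2.040) = 7.13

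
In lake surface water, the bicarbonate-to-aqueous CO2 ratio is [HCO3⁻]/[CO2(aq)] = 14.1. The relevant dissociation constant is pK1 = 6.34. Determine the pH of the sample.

From K1 = [H⁺][HCO3⁻]/[CO2(aq)]:  pH = pK1 + log₁₀([HCO3⁻]/[CO2(aq)])
log₁₀(14.1) = +1.149
pH = 6.34 + (+1.149) = 7.49

pH = 7.49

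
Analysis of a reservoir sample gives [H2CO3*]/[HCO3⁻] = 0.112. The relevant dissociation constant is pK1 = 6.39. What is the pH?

From K1 = [H⁺][HCO3⁻]/[H2CO3*]:  pH = pK1 − log₁₀([H2CO3*]/[HCO3⁻])
log₁₀(0.112) = -0.951
pH = 6.39 − (-0.951) = 7.34

pH = 7.34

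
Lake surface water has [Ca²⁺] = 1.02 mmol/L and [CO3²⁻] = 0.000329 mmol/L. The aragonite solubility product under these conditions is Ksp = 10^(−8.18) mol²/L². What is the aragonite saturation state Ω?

Ksp = 10^(−8.18) = 6.607×10^-9
Ω = [Ca²⁺][CO3²⁻]/Ksp = (1.02×10^-3)(0.000329×10^-3) / 6.607×10^-9 = 0.0508

Ω = 0.0508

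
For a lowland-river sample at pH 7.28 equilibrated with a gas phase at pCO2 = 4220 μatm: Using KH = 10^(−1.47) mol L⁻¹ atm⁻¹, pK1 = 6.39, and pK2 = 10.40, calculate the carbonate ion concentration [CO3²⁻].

[CO3²⁻] = 0.842 μmol/L

[CO2*] = KH · pCO2 = 10^(−1.47) × 4220×10^-6 = 1.430×10^-4 mol/L
α₀ = 1/(1 + K1/[H⁺] + K1K2/[H⁺]²) = 1/(1 + 10^+0.89 + 10^-2.23) = 0.1140
DIC = [CO2*]/α₀ = 1.430×10^-4 / 0.1140 = 1.254 mmol/L
[CO3²⁻] = α₂·DIC; α₂ = 0.0006716, so [CO3²⁻] = 0.0006716 × 1.254 = 0.000842 mmol/L = 0.842 μmol/L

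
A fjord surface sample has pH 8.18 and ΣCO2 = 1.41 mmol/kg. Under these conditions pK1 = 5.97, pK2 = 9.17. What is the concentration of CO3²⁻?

α₂ = 1 / (1 + [H⁺]/K2 + [H⁺]²/(K1K2)) = 1 / (1 + 10^+0.99 + 10^-1.22)
   = 1 / (1 + 9.7724 + 0.060256) = 1/10.833 = 0.09231
[CO3²⁻] = α₂ × DIC = 0.09231 × 1.41 = 0.130 mmol/kg

[CO3²⁻] = 0.130 mmol/kg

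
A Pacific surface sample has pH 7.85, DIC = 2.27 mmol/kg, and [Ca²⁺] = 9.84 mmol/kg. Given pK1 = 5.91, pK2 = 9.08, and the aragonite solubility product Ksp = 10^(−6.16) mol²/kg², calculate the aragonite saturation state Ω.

α₂ = 1 / (1 + [H⁺]/K2 + [H⁺]²/(K1K2)) = 1 / (1 + 10^+1.23 + 10^-0.71)
   = 1 / (1 + 16.982 + 0.19498) = 1/18.177 = 0.05501
[CO3²⁻] = α₂ × DIC = 0.05501 × 2.27 = 0.1249 mmol/kg
Ksp = 10^(−6.16) = 6.918×10^-7
Ω = [Ca²⁺][CO3²⁻]/Ksp = (9.84×10^-3)(1.249×10^-4) / 6.918×10^-7 = 1.78

Ω = 1.78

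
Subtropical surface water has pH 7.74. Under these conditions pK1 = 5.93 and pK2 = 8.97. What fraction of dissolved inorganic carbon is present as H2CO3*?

α₀ = 1 / (1 + K1/[H⁺] + K1K2/[H⁺]²) = 1 / (1 + 10^+1.81 + 10^+0.58)
   = 1 / (1 + 64.565 + 3.8019) = 1/69.367 = 0.01442

α₀ = 0.0144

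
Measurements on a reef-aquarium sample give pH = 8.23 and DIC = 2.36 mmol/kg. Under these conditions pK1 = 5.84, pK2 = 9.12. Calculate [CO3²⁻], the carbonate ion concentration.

α₂ = 1 / (1 + [H⁺]/K2 + [H⁺]²/(K1K2)) = 1 / (1 + 10^+0.89 + 10^-1.50)
   = 1 / (1 + 7.7625 + 0.031623) = 1/8.7941 = 0.1137
[CO3²⁻] = α₂ × DIC = 0.1137 × 2.36 = 0.268 mmol/kg

[CO3²⁻] = 0.268 mmol/kg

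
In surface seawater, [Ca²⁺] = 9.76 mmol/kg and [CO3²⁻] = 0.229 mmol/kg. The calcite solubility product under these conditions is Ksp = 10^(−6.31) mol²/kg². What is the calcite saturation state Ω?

Ksp = 10^(−6.31) = 4.898×10^-7
Ω = [Ca²⁺][CO3²⁻]/Ksp = (9.76×10^-3)(0.229×10^-3) / 4.898×10^-7 = 4.56

Ω = 4.56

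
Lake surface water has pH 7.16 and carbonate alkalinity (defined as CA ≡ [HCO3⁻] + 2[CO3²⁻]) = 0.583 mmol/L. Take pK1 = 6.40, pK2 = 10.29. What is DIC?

DIC = 0.684 mmol/L

CA = [HCO3⁻] + 2[CO3²⁻] = (α₁ + 2α₂)·DIC
At pH 7.16: [H⁺]/K1 = 10^-0.76 = 0.17378, K2/[H⁺] = 10^-3.13 = 0.00074131
α₁ = 1/(1 + 0.17378 + 0.00074131) = 1/1.1745 = 0.8514; α₂ = α₁·K2/[H⁺] = 0.0006312
α₁ + 2α₂ = 0.8527
DIC = CA / (α₁ + 2α₂) = 0.583 / 0.8527 = 0.684 mmol/L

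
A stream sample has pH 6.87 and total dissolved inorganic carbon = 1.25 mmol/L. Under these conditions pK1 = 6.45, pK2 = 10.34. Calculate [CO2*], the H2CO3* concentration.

[CO2*] = 0.344 mmol/L

α₀ = 1 / (1 + K1/[H⁺] + K1K2/[H⁺]²) = 1 / (1 + 10^+0.42 + 10^-3.05)
   = 1 / (1 + 2.6303 + 0.00089125) = 1/3.6312 = 0.2754
[CO2*] = α₀ × DIC = 0.2754 × 1.25 = 0.344 mmol/L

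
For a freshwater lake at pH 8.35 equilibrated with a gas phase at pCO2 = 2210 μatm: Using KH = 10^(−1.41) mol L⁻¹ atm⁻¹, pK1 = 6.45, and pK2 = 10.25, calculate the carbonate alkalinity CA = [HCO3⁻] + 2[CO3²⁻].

CA = 7.00 mmol/L

[CO2*] = KH · pCO2 = 10^(−1.41) × 2210×10^-6 = 8.598×10^-5 mol/L
α₀ = 1/(1 + K1/[H⁺] + K1K2/[H⁺]²) = 1/(1 + 10^+1.90 + 10^+0.00) = 0.01228
DIC = [CO2*]/α₀ = 8.598×10^-5 / 0.01228 = 7.002 mmol/L
CA = (α₁ + 2α₂)·DIC = (0.9754 + 2×0.01228) × 7.002 = 7.00 mmol/L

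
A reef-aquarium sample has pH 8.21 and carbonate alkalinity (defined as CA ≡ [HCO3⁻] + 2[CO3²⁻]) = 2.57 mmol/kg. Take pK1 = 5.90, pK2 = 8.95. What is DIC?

CA = [HCO3⁻] + 2[CO3²⁻] = (α₁ + 2α₂)·DIC
At pH 8.21: [H⁺]/K1 = 10^-2.31 = 0.0048978, K2/[H⁺] = 10^-0.74 = 0.18197
α₁ = 1/(1 + 0.0048978 + 0.18197) = 1/1.1869 = 0.8426; α₂ = α₁·K2/[H⁺] = 0.1533
α₁ + 2α₂ = 1.1492
DIC = CA / (α₁ + 2α₂) = 2.57 / 1.1492 = 2.24 mmol/kg

DIC = 2.24 mmol/kg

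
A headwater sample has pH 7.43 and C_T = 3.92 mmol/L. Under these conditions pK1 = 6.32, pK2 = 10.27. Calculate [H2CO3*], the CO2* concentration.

[CO2*] = 0.282 mmol/L

α₀ = 1 / (1 + K1/[H⁺] + K1K2/[H⁺]²) = 1 / (1 + 10^+1.11 + 10^-1.73)
   = 1 / (1 + 12.882 + 0.018621) = 1/13.901 = 0.07194
[CO2*] = α₀ × DIC = 0.07194 × 3.92 = 0.282 mmol/L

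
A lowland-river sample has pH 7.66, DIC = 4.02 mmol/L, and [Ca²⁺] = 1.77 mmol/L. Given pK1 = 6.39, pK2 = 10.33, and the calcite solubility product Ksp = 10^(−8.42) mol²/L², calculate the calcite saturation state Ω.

α₂ = 1 / (1 + [H⁺]/K2 + [H⁺]²/(K1K2)) = 1 / (1 + 10^+2.67 + 10^+1.40)
   = 1 / (1 + 467.74 + 25.119) = 1/493.85 = 0.002025
[CO3²⁻] = α₂ × DIC = 0.002025 × 4.02 = 0.008140 mmol/L = 8.140 μmol/L
Ksp = 10^(−8.42) = 3.802×10^-9
Ω = [Ca²⁺][CO3²⁻]/Ksp = (1.77×10^-3)(8.140×10^-6) / 3.802×10^-9 = 3.79

Ω = 3.79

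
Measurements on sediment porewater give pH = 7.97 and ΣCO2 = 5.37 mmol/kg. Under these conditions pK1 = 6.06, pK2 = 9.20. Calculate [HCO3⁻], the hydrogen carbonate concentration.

[HCO3⁻] = 5.01 mmol/kg

α₁ = 1 / (1 + [H⁺]/K1 + K2/[H⁺]) = 1 / (1 + 10^-1.91 + 10^-1.23)
   = 1 / (1 + 0.012303 + 0.058884) = 1/1.0712 = 0.9335
[HCO3⁻] = α₁ × DIC = 0.9335 × 5.37 = 5.01 mmol/kg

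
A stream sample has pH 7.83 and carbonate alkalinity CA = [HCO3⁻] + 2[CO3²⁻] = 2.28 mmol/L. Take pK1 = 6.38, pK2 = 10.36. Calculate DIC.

DIC = 2.35 mmol/L

CA = [HCO3⁻] + 2[CO3²⁻] = (α₁ + 2α₂)·DIC
At pH 7.83: [H⁺]/K1 = 10^-1.45 = 0.035481, K2/[H⁺] = 10^-2.53 = 0.0029512
α₁ = 1/(1 + 0.035481 + 0.0029512) = 1/1.0384 = 0.9630; α₂ = α₁·K2/[H⁺] = 0.002842
α₁ + 2α₂ = 0.9687
DIC = CA / (α₁ + 2α₂) = 2.28 / 0.9687 = 2.35 mmol/L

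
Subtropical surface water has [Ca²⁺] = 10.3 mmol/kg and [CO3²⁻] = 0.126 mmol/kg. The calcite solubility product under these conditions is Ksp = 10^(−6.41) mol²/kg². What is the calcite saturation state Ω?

Ksp = 10^(−6.41) = 3.890×10^-7
Ω = [Ca²⁺][CO3²⁻]/Ksp = (10.3×10^-3)(0.126×10^-3) / 3.890×10^-7 = 3.34

Ω = 3.34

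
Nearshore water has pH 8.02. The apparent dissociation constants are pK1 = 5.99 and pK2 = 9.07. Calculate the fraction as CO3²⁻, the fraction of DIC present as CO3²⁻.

α₂ = 1 / (1 + [H⁺]/K2 + [H⁺]²/(K1K2)) = 1 / (1 + 10^+1.05 + 10^-0.98)
   = 1 / (1 + 11.220 + 0.10471) = 1/12.325 = 0.08114

α₂ = 0.0811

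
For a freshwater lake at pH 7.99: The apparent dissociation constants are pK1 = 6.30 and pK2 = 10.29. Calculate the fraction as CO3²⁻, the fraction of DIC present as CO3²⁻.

α₂ = 1 / (1 + [H⁺]/K2 + [H⁺]²/(K1K2)) = 1 / (1 + 10^+2.30 + 10^+0.61)
   = 1 / (1 + 199.53 + 4.0738) = 1/204.60 = 0.004888

α₂ = 0.00489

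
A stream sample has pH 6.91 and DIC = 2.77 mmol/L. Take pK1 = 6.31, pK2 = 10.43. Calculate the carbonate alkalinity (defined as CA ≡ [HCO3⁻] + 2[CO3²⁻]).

CA = [HCO3⁻] + 2[CO3²⁻] = (α₁ + 2α₂)·DIC
At pH 6.91: [H⁺]/K1 = 10^-0.60 = 0.25119, K2/[H⁺] = 10^-3.52 = 0.00030200
α₁ = 1/(1 + 0.25119 + 0.00030200) = 1/1.2515 = 0.7990; α₂ = α₁·K2/[H⁺] = 0.0002413
α₁ + 2α₂ = 0.7995
CA = 0.7995 × 2.77 = 2.21 mmol/L

CA = 2.21 mmol/L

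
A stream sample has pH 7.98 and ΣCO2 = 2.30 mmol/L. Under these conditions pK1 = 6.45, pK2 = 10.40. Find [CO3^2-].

α₂ = 1 / (1 + [H⁺]/K2 + [H⁺]²/(K1K2)) = 1 / (1 + 10^+2.42 + 10^+0.89)
   = 1 / (1 + 263.03 + 7.7625) = 1/271.79 = 0.003679
[CO3²⁻] = α₂ × DIC = 0.003679 × 2.30 = 0.00846 mmol/L = 8.46 μmol/L

[CO3²⁻] = 8.46 μmol/L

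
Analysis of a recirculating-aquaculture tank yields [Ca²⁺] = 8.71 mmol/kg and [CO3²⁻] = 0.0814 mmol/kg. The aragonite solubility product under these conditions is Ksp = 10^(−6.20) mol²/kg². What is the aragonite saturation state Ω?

Ksp = 10^(−6.20) = 6.310×10^-7
Ω = [Ca²⁺][CO3²⁻]/Ksp = (8.71×10^-3)(0.0814×10^-3) / 6.310×10^-7 = 1.12

Ω = 1.12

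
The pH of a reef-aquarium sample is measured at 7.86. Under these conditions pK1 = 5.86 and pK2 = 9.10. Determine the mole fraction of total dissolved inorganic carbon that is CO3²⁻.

α₂ = 0.0539

α₂ = 1 / (1 + [H⁺]/K2 + [H⁺]²/(K1K2)) = 1 / (1 + 10^+1.24 + 10^-0.76)
   = 1 / (1 + 17.378 + 0.17378) = 1/18.552 = 0.05390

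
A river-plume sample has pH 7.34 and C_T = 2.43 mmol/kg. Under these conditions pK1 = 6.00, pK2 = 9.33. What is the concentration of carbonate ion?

α₂ = 1 / (1 + [H⁺]/K2 + [H⁺]²/(K1K2)) = 1 / (1 + 10^+1.99 + 10^+0.65)
   = 1 / (1 + 97.724 + 4.4668) = 1/103.19 = 0.009691
[CO3²⁻] = α₂ × DIC = 0.009691 × 2.43 = 0.0235 mmol/kg

[CO3²⁻] = 0.0235 mmol/kg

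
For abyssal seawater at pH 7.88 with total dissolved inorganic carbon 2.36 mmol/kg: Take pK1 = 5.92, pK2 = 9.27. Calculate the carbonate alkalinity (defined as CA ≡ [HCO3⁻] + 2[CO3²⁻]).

CA = [HCO3⁻] + 2[CO3²⁻] = (α₁ + 2α₂)·DIC
At pH 7.88: [H⁺]/K1 = 10^-1.96 = 0.010965, K2/[H⁺] = 10^-1.39 = 0.040738
α₁ = 1/(1 + 0.010965 + 0.040738) = 1/1.0517 = 0.9508; α₂ = α₁·K2/[H⁺] = 0.03874
α₁ + 2α₂ = 1.0283
CA = 1.0283 × 2.36 = 2.43 mmol/kg

CA = 2.43 mmol/kg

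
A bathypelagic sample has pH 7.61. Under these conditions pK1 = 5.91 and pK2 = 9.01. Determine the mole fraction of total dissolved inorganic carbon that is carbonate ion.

α₂ = 1 / (1 + [H⁺]/K2 + [H⁺]²/(K1K2)) = 1 / (1 + 10^+1.40 + 10^-0.30)
   = 1 / (1 + 25.119 + 0.50119) = 1/26.620 = 0.03757

α₂ = 0.0376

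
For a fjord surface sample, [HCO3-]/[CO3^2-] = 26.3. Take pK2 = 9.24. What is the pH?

pH = 7.82

From K2 = [H⁺][CO3^2-]/[HCO3-]:  pH = pK2 − log₁₀([HCO3-]/[CO3^2-])
log₁₀(26.3) = +1.420
pH = 9.24 − (+1.420) = 7.82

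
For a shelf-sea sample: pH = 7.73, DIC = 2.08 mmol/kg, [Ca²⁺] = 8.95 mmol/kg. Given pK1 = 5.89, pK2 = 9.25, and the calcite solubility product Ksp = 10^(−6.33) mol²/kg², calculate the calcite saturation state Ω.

Ω = 1.15

α₂ = 1 / (1 + [H⁺]/K2 + [H⁺]²/(K1K2)) = 1 / (1 + 10^+1.52 + 10^-0.32)
   = 1 / (1 + 33.113 + 0.47863) = 1/34.592 = 0.02891
[CO3²⁻] = α₂ × DIC = 0.02891 × 2.08 = 0.06013 mmol/kg
Ksp = 10^(−6.33) = 4.677×10^-7
Ω = [Ca²⁺][CO3²⁻]/Ksp = (8.95×10^-3)(6.013×10^-5) / 4.677×10^-7 = 1.15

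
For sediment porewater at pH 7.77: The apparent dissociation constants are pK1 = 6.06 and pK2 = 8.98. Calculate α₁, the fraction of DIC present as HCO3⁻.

α₁ = 0.925

α₁ = 1 / (1 + [H⁺]/K1 + K2/[H⁺]) = 1 / (1 + 10^-1.71 + 10^-1.21)
   = 1 / (1 + 0.019498 + 0.061660) = 1/1.0812 = 0.9249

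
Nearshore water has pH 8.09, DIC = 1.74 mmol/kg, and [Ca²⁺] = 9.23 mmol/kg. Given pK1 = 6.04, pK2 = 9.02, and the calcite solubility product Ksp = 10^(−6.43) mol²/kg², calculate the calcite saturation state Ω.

Ω = 4.51

α₂ = 1 / (1 + [H⁺]/K2 + [H⁺]²/(K1K2)) = 1 / (1 + 10^+0.93 + 10^-1.12)
   = 1 / (1 + 8.5114 + 0.075858) = 1/9.5872 = 0.1043
[CO3²⁻] = α₂ × DIC = 0.1043 × 1.74 = 0.1815 mmol/kg
Ksp = 10^(−6.43) = 3.715×10^-7
Ω = [Ca²⁺][CO3²⁻]/Ksp = (9.23×10^-3)(1.815×10^-4) / 3.715×10^-7 = 4.51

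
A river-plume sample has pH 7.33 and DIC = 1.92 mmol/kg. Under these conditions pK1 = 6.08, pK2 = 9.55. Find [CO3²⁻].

α₂ = 1 / (1 + [H⁺]/K2 + [H⁺]²/(K1K2)) = 1 / (1 + 10^+2.22 + 10^+0.97)
   = 1 / (1 + 165.96 + 9.3325) = 1/176.29 = 0.005672
[CO3²⁻] = α₂ × DIC = 0.005672 × 1.92 = 0.0109 mmol/kg = 10.9 μmol/kg

[CO3²⁻] = 10.9 μmol/kg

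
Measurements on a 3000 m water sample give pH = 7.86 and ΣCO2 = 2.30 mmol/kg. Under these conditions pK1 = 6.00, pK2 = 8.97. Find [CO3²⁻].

α₂ = 1 / (1 + [H⁺]/K2 + [H⁺]²/(K1K2)) = 1 / (1 + 10^+1.11 + 10^-0.75)
   = 1 / (1 + 12.882 + 0.17783) = 1/14.060 = 0.07112
[CO3²⁻] = α₂ × DIC = 0.07112 × 2.30 = 0.164 mmol/kg

[CO3²⁻] = 0.164 mmol/kg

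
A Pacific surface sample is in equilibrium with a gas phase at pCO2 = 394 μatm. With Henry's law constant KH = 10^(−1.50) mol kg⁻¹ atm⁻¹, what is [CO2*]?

[CO2*] = 12.5 μmol/kg

KH = 10^(−1.50) = 3.162×10^-2 mol kg⁻¹ atm⁻¹
[CO2*] = KH · pCO2 = 3.162×10^-2 × 394×10^-6 atm = 1.25×10^-5 mol/kg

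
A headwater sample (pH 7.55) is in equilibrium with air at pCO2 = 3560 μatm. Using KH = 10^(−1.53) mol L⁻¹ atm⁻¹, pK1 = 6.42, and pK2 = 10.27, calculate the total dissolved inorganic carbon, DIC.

DIC = 1.53 mmol/L

[CO2*] = KH · pCO2 = 10^(−1.53) × 3560×10^-6 = 1.051×10^-4 mol/L
α₀ = 1/(1 + K1/[H⁺] + K1K2/[H⁺]²) = 1/(1 + 10^+1.13 + 10^-1.59) = 0.06889
DIC = [CO2*]/α₀ = 1.051×10^-4 / 0.06889 = 1.53 mmol/L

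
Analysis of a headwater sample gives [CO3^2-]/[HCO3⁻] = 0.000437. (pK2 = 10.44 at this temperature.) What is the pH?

From K2 = [H⁺][CO3^2-]/[HCO3⁻]:  pH = pK2 + log₁₀([CO3^2-]/[HCO3⁻])
log₁₀(0.000437) = -3.360
pH = 10.44 + (-3.360) = 7.08

pH = 7.08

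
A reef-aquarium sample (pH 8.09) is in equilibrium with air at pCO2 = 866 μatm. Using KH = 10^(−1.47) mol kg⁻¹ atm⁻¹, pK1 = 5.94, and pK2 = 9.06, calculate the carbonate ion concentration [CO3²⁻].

[CO3²⁻] = 0.444 mmol/kg

[CO2*] = KH · pCO2 = 10^(−1.47) × 866×10^-6 = 2.934×10^-5 mol/kg
α₀ = 1/(1 + K1/[H⁺] + K1K2/[H⁺]²) = 1/(1 + 10^+2.15 + 10^+1.18) = 0.006354
DIC = [CO2*]/α₀ = 2.934×10^-5 / 0.006354 = 4.618 mmol/kg
[CO3²⁻] = α₂·DIC; α₂ = 0.09617, so [CO3²⁻] = 0.09617 × 4.618 = 0.444 mmol/kg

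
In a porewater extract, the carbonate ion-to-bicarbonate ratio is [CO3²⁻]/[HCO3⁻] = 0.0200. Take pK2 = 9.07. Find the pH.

From K2 = [H⁺][CO3²⁻]/[HCO3⁻]:  pH = pK2 + log₁₀([CO3²⁻]/[HCO3⁻])
log₁₀(0.0200) = -1.699
pH = 9.07 + (-1.699) = 7.37

pH = 7.37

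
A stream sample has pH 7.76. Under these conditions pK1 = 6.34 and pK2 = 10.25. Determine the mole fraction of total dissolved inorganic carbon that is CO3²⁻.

α₂ = 0.00311

α₂ = 1 / (1 + [H⁺]/K2 + [H⁺]²/(K1K2)) = 1 / (1 + 10^+2.49 + 10^+1.07)
   = 1 / (1 + 309.03 + 11.749) = 1/321.78 = 0.003108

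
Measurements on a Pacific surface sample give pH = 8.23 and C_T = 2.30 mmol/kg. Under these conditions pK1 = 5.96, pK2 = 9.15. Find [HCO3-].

[HCO3⁻] = 2.04 mmol/kg

α₁ = 1 / (1 + [H⁺]/K1 + K2/[H⁺]) = 1 / (1 + 10^-2.27 + 10^-0.92)
   = 1 / (1 + 0.0053703 + 0.12023) = 1/1.1256 = 0.8884
[HCO3⁻] = α₁ × DIC = 0.8884 × 2.30 = 2.04 mmol/kg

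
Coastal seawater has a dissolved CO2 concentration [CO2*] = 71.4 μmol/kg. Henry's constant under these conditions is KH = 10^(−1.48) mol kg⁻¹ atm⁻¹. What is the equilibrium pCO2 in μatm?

KH = 10^(−1.48) = 3.311×10^-2 mol kg⁻¹ atm⁻¹
pCO2 = [CO2*]/KH = 71.4×10^-6 / 3.311×10^-2 = 2.16×10^-3 atm = 2160 μatm

pCO2 = 2160 μatm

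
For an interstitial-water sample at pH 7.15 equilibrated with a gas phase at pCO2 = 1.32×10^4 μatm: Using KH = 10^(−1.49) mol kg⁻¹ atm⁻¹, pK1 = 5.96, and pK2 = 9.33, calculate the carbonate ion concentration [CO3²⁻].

[CO2*] = KH · pCO2 = 10^(−1.49) × 1.32×10^4×10^-6 = 4.271×10^-4 mol/kg
α₀ = 1/(1 + K1/[H⁺] + K1K2/[H⁺]²) = 1/(1 + 10^+1.19 + 10^-0.99) = 0.06028
DIC = [CO2*]/α₀ = 4.271×10^-4 / 0.06028 = 7.087 mmol/kg
[CO3²⁻] = α₂·DIC; α₂ = 0.006168, so [CO3²⁻] = 0.006168 × 7.087 = 0.0437 mmol/kg

[CO3²⁻] = 0.0437 mmol/kg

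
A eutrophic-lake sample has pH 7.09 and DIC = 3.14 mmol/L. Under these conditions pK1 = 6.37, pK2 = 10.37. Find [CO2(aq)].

[CO2*] = 0.502 mmol/L

α₀ = 1 / (1 + K1/[H⁺] + K1K2/[H⁺]²) = 1 / (1 + 10^+0.72 + 10^-2.56)
   = 1 / (1 + 5.2481 + 0.0027542) = 1/6.2508 = 0.1600
[CO2*] = α₀ × DIC = 0.1600 × 3.14 = 0.502 mmol/L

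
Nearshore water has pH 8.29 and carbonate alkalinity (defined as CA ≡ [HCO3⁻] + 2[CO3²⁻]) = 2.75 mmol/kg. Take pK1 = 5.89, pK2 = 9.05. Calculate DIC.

CA = [HCO3⁻] + 2[CO3²⁻] = (α₁ + 2α₂)·DIC
At pH 8.29: [H⁺]/K1 = 10^-2.40 = 0.0039811, K2/[H⁺] = 10^-0.76 = 0.17378
α₁ = 1/(1 + 0.0039811 + 0.17378) = 1/1.1778 = 0.8491; α₂ = α₁·K2/[H⁺] = 0.1476
α₁ + 2α₂ = 1.1442
DIC = CA / (α₁ + 2α₂) = 2.75 / 1.1442 = 2.40 mmol/kg

DIC = 2.40 mmol/kg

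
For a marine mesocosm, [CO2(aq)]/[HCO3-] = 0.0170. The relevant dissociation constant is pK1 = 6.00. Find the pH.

pH = 7.77

From K1 = [H⁺][HCO3-]/[CO2(aq)]:  pH = pK1 − log₁₀([CO2(aq)]/[HCO3-])
log₁₀(0.0170) = -1.770
pH = 6.00 − (-1.770) = 7.77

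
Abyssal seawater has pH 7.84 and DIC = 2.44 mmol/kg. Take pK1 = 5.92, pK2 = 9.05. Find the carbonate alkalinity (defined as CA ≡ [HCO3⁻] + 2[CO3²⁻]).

CA = 2.55 mmol/kg

CA = [HCO3⁻] + 2[CO3²⁻] = (α₁ + 2α₂)·DIC
At pH 7.84: [H⁺]/K1 = 10^-1.92 = 0.012023, K2/[H⁺] = 10^-1.21 = 0.061660
α₁ = 1/(1 + 0.012023 + 0.061660) = 1/1.0737 = 0.9314; α₂ = α₁·K2/[H⁺] = 0.05743
α₁ + 2α₂ = 1.0462
CA = 1.0462 × 2.44 = 2.55 mmol/kg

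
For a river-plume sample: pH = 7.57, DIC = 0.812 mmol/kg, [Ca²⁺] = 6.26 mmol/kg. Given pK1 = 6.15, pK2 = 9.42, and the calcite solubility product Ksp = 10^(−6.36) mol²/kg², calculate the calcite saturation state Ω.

Ω = 0.156

α₂ = 1 / (1 + [H⁺]/K2 + [H⁺]²/(K1K2)) = 1 / (1 + 10^+1.85 + 10^+0.43)
   = 1 / (1 + 70.795 + 2.6915) = 1/74.486 = 0.01343
[CO3²⁻] = α₂ × DIC = 0.01343 × 0.812 = 0.01090 mmol/kg = 10.90 μmol/kg
Ksp = 10^(−6.36) = 4.365×10^-7
Ω = [Ca²⁺][CO3²⁻]/Ksp = (6.26×10^-3)(1.090×10^-5) / 4.365×10^-7 = 0.156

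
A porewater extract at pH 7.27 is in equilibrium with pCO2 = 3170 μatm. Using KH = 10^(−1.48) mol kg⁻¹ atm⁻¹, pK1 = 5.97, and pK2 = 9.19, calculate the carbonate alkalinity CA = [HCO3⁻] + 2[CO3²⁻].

CA = 2.14 mmol/kg

[CO2*] = KH · pCO2 = 10^(−1.48) × 3170×10^-6 = 1.050×10^-4 mol/kg
α₀ = 1/(1 + K1/[H⁺] + K1K2/[H⁺]²) = 1/(1 + 10^+1.30 + 10^-0.62) = 0.04719
DIC = [CO2*]/α₀ = 1.050×10^-4 / 0.04719 = 2.225 mmol/kg
CA = (α₁ + 2α₂)·DIC = (0.9415 + 2×0.01132) × 2.225 = 2.14 mmol/kg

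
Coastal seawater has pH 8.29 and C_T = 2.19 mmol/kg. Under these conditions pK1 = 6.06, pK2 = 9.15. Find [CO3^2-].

[CO3²⁻] = 0.264 mmol/kg

α₂ = 1 / (1 + [H⁺]/K2 + [H⁺]²/(K1K2)) = 1 / (1 + 10^+0.86 + 10^-1.37)
   = 1 / (1 + 7.2444 + 0.042658) = 1/8.2870 = 0.1207
[CO3²⁻] = α₂ × DIC = 0.1207 × 2.19 = 0.264 mmol/kg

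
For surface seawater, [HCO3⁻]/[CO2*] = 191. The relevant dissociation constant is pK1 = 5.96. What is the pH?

pH = 8.24

From K1 = [H⁺][HCO3⁻]/[CO2*]:  pH = pK1 + log₁₀([HCO3⁻]/[CO2*])
log₁₀(191) = +2.281
pH = 5.96 + (+2.281) = 8.24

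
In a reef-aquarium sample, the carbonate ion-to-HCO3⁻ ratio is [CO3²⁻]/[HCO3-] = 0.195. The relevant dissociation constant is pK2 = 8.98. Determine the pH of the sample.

pH = 8.27

From K2 = [H⁺][CO3²⁻]/[HCO3-]:  pH = pK2 + log₁₀([CO3²⁻]/[HCO3-])
log₁₀(0.195) = -0.710
pH = 8.98 + (-0.710) = 8.27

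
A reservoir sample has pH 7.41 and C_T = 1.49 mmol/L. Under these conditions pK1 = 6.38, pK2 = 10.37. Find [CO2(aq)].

[CO2*] = 0.127 mmol/L

α₀ = 1 / (1 + K1/[H⁺] + K1K2/[H⁺]²) = 1 / (1 + 10^+1.03 + 10^-1.93)
   = 1 / (1 + 10.715 + 0.011749) = 1/11.727 = 0.08527
[CO2*] = α₀ × DIC = 0.08527 × 1.49 = 0.127 mmol/L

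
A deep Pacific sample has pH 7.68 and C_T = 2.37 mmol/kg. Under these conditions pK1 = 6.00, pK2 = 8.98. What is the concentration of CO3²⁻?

[CO3²⁻] = 0.111 mmol/kg

α₂ = 1 / (1 + [H⁺]/K2 + [H⁺]²/(K1K2)) = 1 / (1 + 10^+1.30 + 10^-0.38)
   = 1 / (1 + 19.953 + 0.41687) = 1/21.369 = 0.04680
[CO3²⁻] = α₂ × DIC = 0.04680 × 2.37 = 0.111 mmol/kg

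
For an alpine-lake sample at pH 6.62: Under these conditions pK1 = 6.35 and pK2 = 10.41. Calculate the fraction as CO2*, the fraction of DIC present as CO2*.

α₀ = 0.349

α₀ = 1 / (1 + K1/[H⁺] + K1K2/[H⁺]²) = 1 / (1 + 10^+0.27 + 10^-3.52)
   = 1 / (1 + 1.8621 + 0.00030200) = 1/2.8624 = 0.3494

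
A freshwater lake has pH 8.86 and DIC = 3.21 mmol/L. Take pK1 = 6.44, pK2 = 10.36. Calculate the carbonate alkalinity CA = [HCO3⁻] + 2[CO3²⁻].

CA = [HCO3⁻] + 2[CO3²⁻] = (α₁ + 2α₂)·DIC
At pH 8.86: [H⁺]/K1 = 10^-2.42 = 0.0038019, K2/[H⁺] = 10^-1.50 = 0.031623
α₁ = 1/(1 + 0.0038019 + 0.031623) = 1/1.0354 = 0.9658; α₂ = α₁·K2/[H⁺] = 0.03054
α₁ + 2α₂ = 1.0269
CA = 1.0269 × 3.21 = 3.30 mmol/L

CA = 3.30 mmol/L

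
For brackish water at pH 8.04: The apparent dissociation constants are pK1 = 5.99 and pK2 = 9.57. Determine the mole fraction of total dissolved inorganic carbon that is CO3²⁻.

α₂ = 1 / (1 + [H⁺]/K2 + [H⁺]²/(K1K2)) = 1 / (1 + 10^+1.53 + 10^-0.52)
   = 1 / (1 + 33.884 + 0.30200) = 1/35.186 = 0.02842

α₂ = 0.0284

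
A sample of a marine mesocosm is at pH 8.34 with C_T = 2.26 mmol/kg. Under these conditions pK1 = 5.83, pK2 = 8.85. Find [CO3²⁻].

[CO3²⁻] = 0.532 mmol/kg

α₂ = 1 / (1 + [H⁺]/K2 + [H⁺]²/(K1K2)) = 1 / (1 + 10^+0.51 + 10^-2.00)
   = 1 / (1 + 3.2359 + 0.010000) = 1/4.2459 = 0.2355
[CO3²⁻] = α₂ × DIC = 0.2355 × 2.26 = 0.532 mmol/kg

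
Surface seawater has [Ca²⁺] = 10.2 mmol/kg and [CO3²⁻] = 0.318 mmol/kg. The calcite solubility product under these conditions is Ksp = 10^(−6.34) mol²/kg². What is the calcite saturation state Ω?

Ksp = 10^(−6.34) = 4.571×10^-7
Ω = [Ca²⁺][CO3²⁻]/Ksp = (10.2×10^-3)(0.318×10^-3) / 4.571×10^-7 = 7.10

Ω = 7.10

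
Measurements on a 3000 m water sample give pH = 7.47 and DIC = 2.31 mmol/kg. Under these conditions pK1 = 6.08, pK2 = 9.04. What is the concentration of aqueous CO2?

[CO2*] = 0.0881 mmol/kg

α₀ = 1 / (1 + K1/[H⁺] + K1K2/[H⁺]²) = 1 / (1 + 10^+1.39 + 10^-0.18)
   = 1 / (1 + 24.547 + 0.66069) = 1/26.208 = 0.03816
[CO2*] = α₀ × DIC = 0.03816 × 2.31 = 0.0881 mmol/kg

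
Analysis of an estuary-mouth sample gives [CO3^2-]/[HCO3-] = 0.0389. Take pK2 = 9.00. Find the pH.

pH = 7.59

From K2 = [H⁺][CO3^2-]/[HCO3-]:  pH = pK2 + log₁₀([CO3^2-]/[HCO3-])
log₁₀(0.0389) = -1.410
pH = 9.00 + (-1.410) = 7.59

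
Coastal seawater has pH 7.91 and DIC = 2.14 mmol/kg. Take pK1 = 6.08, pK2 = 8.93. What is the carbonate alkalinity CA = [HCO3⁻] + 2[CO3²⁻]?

CA = 2.30 mmol/kg

CA = [HCO3⁻] + 2[CO3²⁻] = (α₁ + 2α₂)·DIC
At pH 7.91: [H⁺]/K1 = 10^-1.83 = 0.014791, K2/[H⁺] = 10^-1.02 = 0.095499
α₁ = 1/(1 + 0.014791 + 0.095499) = 1/1.1103 = 0.9007; α₂ = α₁·K2/[H⁺] = 0.08601
α₁ + 2α₂ = 1.0727
CA = 1.0727 × 2.14 = 2.30 mmol/kg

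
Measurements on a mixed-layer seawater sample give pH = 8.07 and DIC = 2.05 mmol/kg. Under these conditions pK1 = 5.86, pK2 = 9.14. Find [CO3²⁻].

[CO3²⁻] = 0.160 mmol/kg

α₂ = 1 / (1 + [H⁺]/K2 + [H⁺]²/(K1K2)) = 1 / (1 + 10^+1.07 + 10^-1.14)
   = 1 / (1 + 11.749 + 0.072444) = 1/12.821 = 0.07799
[CO3²⁻] = α₂ × DIC = 0.07799 × 2.05 = 0.160 mmol/kg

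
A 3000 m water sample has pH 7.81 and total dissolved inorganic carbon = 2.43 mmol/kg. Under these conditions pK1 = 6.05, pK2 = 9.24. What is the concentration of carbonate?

[CO3²⁻] = 0.0856 mmol/kg

α₂ = 1 / (1 + [H⁺]/K2 + [H⁺]²/(K1K2)) = 1 / (1 + 10^+1.43 + 10^-0.33)
   = 1 / (1 + 26.915 + 0.46774) = 1/28.383 = 0.03523
[CO3²⁻] = α₂ × DIC = 0.03523 × 2.43 = 0.0856 mmol/kg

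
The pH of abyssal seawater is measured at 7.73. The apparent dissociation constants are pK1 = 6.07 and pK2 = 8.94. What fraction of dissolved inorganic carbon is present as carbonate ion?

α₂ = 1 / (1 + [H⁺]/K2 + [H⁺]²/(K1K2)) = 1 / (1 + 10^+1.21 + 10^-0.45)
   = 1 / (1 + 16.218 + 0.35481) = 1/17.573 = 0.05691

α₂ = 0.0569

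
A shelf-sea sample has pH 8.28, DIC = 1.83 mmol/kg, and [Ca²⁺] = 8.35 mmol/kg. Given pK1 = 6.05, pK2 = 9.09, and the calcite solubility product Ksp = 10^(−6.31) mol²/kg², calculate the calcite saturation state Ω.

Ω = 4.16

α₂ = 1 / (1 + [H⁺]/K2 + [H⁺]²/(K1K2)) = 1 / (1 + 10^+0.81 + 10^-1.42)
   = 1 / (1 + 6.4565 + 0.038019) = 1/7.4946 = 0.1334
[CO3²⁻] = α₂ × DIC = 0.1334 × 1.83 = 0.2442 mmol/kg
Ksp = 10^(−6.31) = 4.898×10^-7
Ω = [Ca²⁺][CO3²⁻]/Ksp = (8.35×10^-3)(2.442×10^-4) / 4.898×10^-7 = 4.16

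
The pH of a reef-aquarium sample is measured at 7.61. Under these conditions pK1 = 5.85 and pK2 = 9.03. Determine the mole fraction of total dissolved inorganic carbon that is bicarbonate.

α₁ = 1 / (1 + [H⁺]/K1 + K2/[H⁺]) = 1 / (1 + 10^-1.76 + 10^-1.42)
   = 1 / (1 + 0.017378 + 0.038019) = 1/1.0554 = 0.9475

α₁ = 0.948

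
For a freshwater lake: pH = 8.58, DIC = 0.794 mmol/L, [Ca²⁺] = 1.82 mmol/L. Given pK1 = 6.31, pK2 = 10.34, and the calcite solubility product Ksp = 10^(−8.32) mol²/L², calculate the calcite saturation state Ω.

Ω = 5.13

α₂ = 1 / (1 + [H⁺]/K2 + [H⁺]²/(K1K2)) = 1 / (1 + 10^+1.76 + 10^-0.51)
   = 1 / (1 + 57.544 + 0.30903) = 1/58.853 = 0.01699
[CO3²⁻] = α₂ × DIC = 0.01699 × 0.794 = 0.01349 mmol/L = 13.49 μmol/L
Ksp = 10^(−8.32) = 4.786×10^-9
Ω = [Ca²⁺][CO3²⁻]/Ksp = (1.82×10^-3)(1.349×10^-5) / 4.786×10^-9 = 5.13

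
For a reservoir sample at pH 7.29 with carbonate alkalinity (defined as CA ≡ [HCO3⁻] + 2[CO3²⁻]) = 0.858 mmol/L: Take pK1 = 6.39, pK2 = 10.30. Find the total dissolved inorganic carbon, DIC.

DIC = 0.965 mmol/L

CA = [HCO3⁻] + 2[CO3²⁻] = (α₁ + 2α₂)·DIC
At pH 7.29: [H⁺]/K1 = 10^-0.90 = 0.12589, K2/[H⁺] = 10^-3.01 = 0.00097724
α₁ = 1/(1 + 0.12589 + 0.00097724) = 1/1.1269 = 0.8874; α₂ = α₁·K2/[H⁺] = 0.0008672
α₁ + 2α₂ = 0.8891
DIC = CA / (α₁ + 2α₂) = 0.858 / 0.8891 = 0.965 mmol/L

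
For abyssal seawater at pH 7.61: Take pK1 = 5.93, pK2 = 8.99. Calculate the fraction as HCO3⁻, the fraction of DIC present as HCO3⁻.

α₁ = 0.941

α₁ = 1 / (1 + [H⁺]/K1 + K2/[H⁺]) = 1 / (1 + 10^-1.68 + 10^-1.38)
   = 1 / (1 + 0.020893 + 0.041687) = 1/1.0626 = 0.9411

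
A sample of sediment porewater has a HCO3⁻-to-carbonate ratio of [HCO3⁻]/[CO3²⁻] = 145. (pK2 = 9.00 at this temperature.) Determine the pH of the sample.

From K2 = [H⁺][CO3²⁻]/[HCO3⁻]:  pH = pK2 − log₁₀([HCO3⁻]/[CO3²⁻])
log₁₀(145) = +2.161
pH = 9.00 − (+2.161) = 6.84

pH = 6.84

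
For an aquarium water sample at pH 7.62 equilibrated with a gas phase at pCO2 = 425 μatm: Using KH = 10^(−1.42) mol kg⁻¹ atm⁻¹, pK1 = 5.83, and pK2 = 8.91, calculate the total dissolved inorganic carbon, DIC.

[CO2*] = KH · pCO2 = 10^(−1.42) × 425×10^-6 = 1.616×10^-5 mol/kg
α₀ = 1/(1 + K1/[H⁺] + K1K2/[H⁺]²) = 1/(1 + 10^+1.79 + 10^+0.50) = 0.01519
DIC = [CO2*]/α₀ = 1.616×10^-5 / 0.01519 = 1.06 mmol/kg

DIC = 1.06 mmol/kg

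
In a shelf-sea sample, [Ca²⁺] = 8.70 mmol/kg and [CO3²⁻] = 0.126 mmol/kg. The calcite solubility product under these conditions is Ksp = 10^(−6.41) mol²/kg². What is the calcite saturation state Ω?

Ω = 2.82

Ksp = 10^(−6.41) = 3.890×10^-7
Ω = [Ca²⁺][CO3²⁻]/Ksp = (8.70×10^-3)(0.126×10^-3) / 3.890×10^-7 = 2.82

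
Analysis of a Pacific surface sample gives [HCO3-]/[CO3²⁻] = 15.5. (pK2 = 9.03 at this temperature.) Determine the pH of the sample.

pH = 7.84

From K2 = [H⁺][CO3²⁻]/[HCO3-]:  pH = pK2 − log₁₀([HCO3-]/[CO3²⁻])
log₁₀(15.5) = +1.190
pH = 9.03 − (+1.190) = 7.84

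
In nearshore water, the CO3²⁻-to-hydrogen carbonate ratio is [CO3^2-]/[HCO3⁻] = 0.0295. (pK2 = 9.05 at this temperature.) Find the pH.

pH = 7.52

From K2 = [H⁺][CO3^2-]/[HCO3⁻]:  pH = pK2 + log₁₀([CO3^2-]/[HCO3⁻])
log₁₀(0.0295) = -1.530
pH = 9.05 + (-1.530) = 7.52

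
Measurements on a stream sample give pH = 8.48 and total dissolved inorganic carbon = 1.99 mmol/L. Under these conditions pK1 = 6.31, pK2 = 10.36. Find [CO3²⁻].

[CO3²⁻] = 0.0257 mmol/L

α₂ = 1 / (1 + [H⁺]/K2 + [H⁺]²/(K1K2)) = 1 / (1 + 10^+1.88 + 10^-0.29)
   = 1 / (1 + 75.858 + 0.51286) = 1/77.371 = 0.01292
[CO3²⁻] = α₂ × DIC = 0.01292 × 1.99 = 0.0257 mmol/L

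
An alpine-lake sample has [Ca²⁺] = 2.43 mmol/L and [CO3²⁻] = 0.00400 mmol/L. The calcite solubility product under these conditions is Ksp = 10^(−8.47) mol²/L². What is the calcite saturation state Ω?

Ksp = 10^(−8.47) = 3.388×10^-9
Ω = [Ca²⁺][CO3²⁻]/Ksp = (2.43×10^-3)(0.00400×10^-3) / 3.388×10^-9 = 2.87

Ω = 2.87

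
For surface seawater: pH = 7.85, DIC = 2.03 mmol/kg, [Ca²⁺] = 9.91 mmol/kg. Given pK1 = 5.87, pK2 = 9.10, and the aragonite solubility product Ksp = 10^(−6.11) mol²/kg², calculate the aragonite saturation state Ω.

α₂ = 1 / (1 + [H⁺]/K2 + [H⁺]²/(K1K2)) = 1 / (1 + 10^+1.25 + 10^-0.73)
   = 1 / (1 + 17.783 + 0.18621) = 1/18.969 = 0.05272
[CO3²⁻] = α₂ × DIC = 0.05272 × 2.03 = 0.1070 mmol/kg
Ksp = 10^(−6.11) = 7.762×10^-7
Ω = [Ca²⁺][CO3²⁻]/Ksp = (9.91×10^-3)(1.070×10^-4) / 7.762×10^-7 = 1.37

Ω = 1.37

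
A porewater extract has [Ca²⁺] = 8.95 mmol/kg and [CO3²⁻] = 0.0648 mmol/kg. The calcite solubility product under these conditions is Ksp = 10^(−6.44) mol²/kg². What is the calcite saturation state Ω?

Ksp = 10^(−6.44) = 3.631×10^-7
Ω = [Ca²⁺][CO3²⁻]/Ksp = (8.95×10^-3)(0.0648×10^-3) / 3.631×10^-7 = 1.60

Ω = 1.60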